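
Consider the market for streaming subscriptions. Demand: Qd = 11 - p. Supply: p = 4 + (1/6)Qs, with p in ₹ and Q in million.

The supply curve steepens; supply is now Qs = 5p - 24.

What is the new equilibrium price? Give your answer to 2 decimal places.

Solve the original market: 11 - p = 6p - 24, hence p = 5 and Q = 6.
The shock moves the curves to Qd = 11 - p and Qs = 5p - 24.
Setting them equal: 11 - p = 5p - 24 → 35 = 6p, so p = 35/6 ≈ 5.8333 and Q = 31/6 ≈ 5.1667.

5.83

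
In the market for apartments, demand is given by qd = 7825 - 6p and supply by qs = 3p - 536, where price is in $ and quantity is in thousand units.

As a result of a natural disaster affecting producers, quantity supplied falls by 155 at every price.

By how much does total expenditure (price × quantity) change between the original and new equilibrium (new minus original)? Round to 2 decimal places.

-59009.07

Before the shock: 7825 - 6p = 3p - 536 ⇒ 8361 = 9p ⇒ p = 929, q = 2251.
The shock moves the curves to qd = 7825 - 6p and qs = 3p - 691.
New equilibrium: 7825 - 6p = 3p - 691 ⇒ 8516 = 9p ⇒ p = 8516/9 ≈ 946.2222, q = 6443/3 ≈ 2147.6667.
Expenditure moves from 929×2251 = 2091179 to 946.2222×2147.6667 = 2032169.9259; change = -59009.07.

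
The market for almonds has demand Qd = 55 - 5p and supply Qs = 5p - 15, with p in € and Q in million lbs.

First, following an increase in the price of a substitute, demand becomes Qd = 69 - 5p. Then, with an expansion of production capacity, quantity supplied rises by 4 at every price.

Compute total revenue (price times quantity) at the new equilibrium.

Original equilibrium: 55 - 5p = 5p - 15 gives 70 = 10p, so p = 7 and Q = 20.
The new curves are Qd = 69 - 5p (demand) and Qs = 5p - 11 (supply).
Clearing the new market: 69 - 5p = 5p - 11, so p = 8 and Q = 29.
New expenditure = 8 × 29 = 232.

232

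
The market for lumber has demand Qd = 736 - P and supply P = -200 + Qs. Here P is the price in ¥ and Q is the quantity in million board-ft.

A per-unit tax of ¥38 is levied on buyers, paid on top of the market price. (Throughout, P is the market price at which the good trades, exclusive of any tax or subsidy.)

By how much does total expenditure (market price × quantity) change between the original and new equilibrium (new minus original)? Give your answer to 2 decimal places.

Solve the original market: 736 - P = P + 200, hence P = 268 and Q = 468.
Since buyers pay the price plus the tax, the effective demand curve becomes Qd = 698 - P.
Equate the new curves: 698 - P = P + 200, giving 498 = 2P, P = 249, Q = 449.
Expenditure moves from 268×468 = 125424 to 249×449 = 111801; change = -13623.00.

-13623.00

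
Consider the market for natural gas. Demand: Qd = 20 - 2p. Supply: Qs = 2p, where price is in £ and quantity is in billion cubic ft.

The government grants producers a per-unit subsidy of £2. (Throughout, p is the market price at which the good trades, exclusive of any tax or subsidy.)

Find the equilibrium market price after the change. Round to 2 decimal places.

4.00

Original equilibrium: 20 - 2p = 2p gives 20 = 4p, so p = 5 and Q = 10.
Since sellers receive the price plus the subsidy, the effective supply curve becomes Qs = 2p + 4.
Setting them equal: 20 - 2p = 2p + 4 → 16 = 4p, so p = 4 and Q = 12.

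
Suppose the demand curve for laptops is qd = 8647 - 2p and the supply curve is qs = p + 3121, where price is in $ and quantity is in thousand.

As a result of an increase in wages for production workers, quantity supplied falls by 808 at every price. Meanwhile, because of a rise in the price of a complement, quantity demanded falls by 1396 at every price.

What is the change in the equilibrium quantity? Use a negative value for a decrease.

Before the shock: 8647 - 2p = p + 3121 ⇒ 5526 = 3p ⇒ p = 1842, q = 4963.
The new curves are qd = 7251 - 2p (demand) and qs = p + 2313 (supply).
Clearing the new market: 7251 - 2p = p + 2313, so p = 1646 and q = 3959.
Δq = 3959 − 4963 = -1004.

-1004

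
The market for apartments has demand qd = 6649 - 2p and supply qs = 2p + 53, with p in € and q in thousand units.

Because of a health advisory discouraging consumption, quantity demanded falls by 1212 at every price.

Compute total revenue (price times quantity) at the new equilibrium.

3694770

Initially, 6649 - 2p = 2p + 53, so 6596 = 4p and p = 1649, q = 3351.
The new curves are qd = 5437 - 2p (demand) and qs = 2p + 53 (supply).
Clearing the new market: 5437 - 2p = 2p + 53, so p = 1346 and q = 2745.
New expenditure = 1346 × 2745 = 3694770.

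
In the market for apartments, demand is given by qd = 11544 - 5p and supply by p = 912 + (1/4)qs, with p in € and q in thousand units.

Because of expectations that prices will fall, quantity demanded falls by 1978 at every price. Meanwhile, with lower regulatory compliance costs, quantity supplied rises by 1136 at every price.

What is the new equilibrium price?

1342

Original equilibrium: 11544 - 5p = 4p - 3648 gives 15192 = 9p, so p = 1688 and q = 3104.
After the shift, demand is qd = 9566 - 5p and supply is qs = 4p - 2512.
Clearing the new market: 9566 - 5p = 4p - 2512, so p = 1342 and q = 2856.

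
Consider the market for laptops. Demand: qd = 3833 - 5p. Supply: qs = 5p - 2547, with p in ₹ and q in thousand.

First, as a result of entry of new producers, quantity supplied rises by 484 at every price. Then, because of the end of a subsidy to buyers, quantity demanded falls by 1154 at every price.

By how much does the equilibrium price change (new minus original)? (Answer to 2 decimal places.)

-163.80

Solve the original market: 3833 - 5p = 5p - 2547, hence p = 638 and q = 643.
After the shift, demand is qd = 2679 - 5p and supply is qs = 5p - 2063.
New equilibrium: 2679 - 5p = 5p - 2063 ⇒ 4742 = 10p ⇒ p = 474.2, q = 308.
Δp = 474.2 − 638 = -163.80.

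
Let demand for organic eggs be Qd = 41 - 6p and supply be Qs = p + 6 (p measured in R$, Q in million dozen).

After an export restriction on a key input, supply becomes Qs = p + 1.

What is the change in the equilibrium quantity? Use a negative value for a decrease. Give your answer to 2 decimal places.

Before the shock: 41 - 6p = p + 6 ⇒ 35 = 7p ⇒ p = 5, Q = 11.
The new curves are Qd = 41 - 6p (demand) and Qs = p + 1 (supply).
Clearing the new market: 41 - 6p = p + 1, so p = 40/7 ≈ 5.7143 and Q = 47/7 ≈ 6.7143.
ΔQ = 6.7143 − 11 = -4.29.

-4.29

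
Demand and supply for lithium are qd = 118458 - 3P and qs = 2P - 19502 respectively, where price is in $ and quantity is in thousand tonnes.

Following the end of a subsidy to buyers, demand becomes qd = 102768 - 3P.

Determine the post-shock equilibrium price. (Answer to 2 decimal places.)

24454.00

Original equilibrium: 118458 - 3P = 2P - 19502 gives 137960 = 5P, so P = 27592 and q = 35682.
The shock moves the curves to qd = 102768 - 3P and qs = 2P - 19502.
Setting them equal: 102768 - 3P = 2P - 19502 → 122270 = 5P, so P = 24454 and q = 29406.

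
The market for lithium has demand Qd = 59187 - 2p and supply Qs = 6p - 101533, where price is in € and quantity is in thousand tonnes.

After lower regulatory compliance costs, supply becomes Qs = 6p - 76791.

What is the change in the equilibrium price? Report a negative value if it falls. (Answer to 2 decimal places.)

-3092.75

Initially, 59187 - 2p = 6p - 101533, so 160720 = 8p and p = 20090, Q = 19007.
After the shift, demand is Qd = 59187 - 2p and supply is Qs = 6p - 76791.
Setting them equal: 59187 - 2p = 6p - 76791 → 135978 = 8p, so p = 16997.25 and Q = 25192.5.
Δp = 16997.25 − 20090 = -3092.75.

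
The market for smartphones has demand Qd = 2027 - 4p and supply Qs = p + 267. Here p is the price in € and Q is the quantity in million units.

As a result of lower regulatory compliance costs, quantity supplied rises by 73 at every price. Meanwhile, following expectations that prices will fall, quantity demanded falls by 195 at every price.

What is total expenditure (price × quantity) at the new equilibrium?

Solve the original market: 2027 - 4p = p + 267, hence p = 352 and Q = 619.
The new curves are Qd = 1832 - 4p (demand) and Qs = p + 340 (supply).
Setting them equal: 1832 - 4p = p + 340 → 1492 = 5p, so p = 298.4 and Q = 638.4.
New expenditure = 298.4 × 638.4 = 190498.56.

190498.56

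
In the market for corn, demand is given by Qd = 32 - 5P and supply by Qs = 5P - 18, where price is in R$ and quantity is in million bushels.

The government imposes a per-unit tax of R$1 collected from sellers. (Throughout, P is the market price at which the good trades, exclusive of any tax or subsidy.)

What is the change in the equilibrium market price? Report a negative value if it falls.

Before the shock: 32 - 5P = 5P - 18 ⇒ 50 = 10P ⇒ P = 5, Q = 7.
Since sellers keep the price net of the tax, the effective supply curve becomes Qs = 5P - 23.
Clearing the new market: 32 - 5P = 5P - 23, so P = 5.5 and Q = 4.5.
ΔP = 5.5 − 5 = +0.5.

+0.5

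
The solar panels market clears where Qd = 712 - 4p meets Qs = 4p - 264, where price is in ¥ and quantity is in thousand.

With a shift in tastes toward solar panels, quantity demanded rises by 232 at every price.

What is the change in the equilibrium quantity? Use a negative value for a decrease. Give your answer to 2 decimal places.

Before the shock: 712 - 4p = 4p - 264 ⇒ 976 = 8p ⇒ p = 122, Q = 224.
After the shift, demand is Qd = 944 - 4p and supply is Qs = 4p - 264.
New equilibrium: 944 - 4p = 4p - 264 ⇒ 1208 = 8p ⇒ p = 151, Q = 340.
ΔQ = 340 − 224 = +116.00.

+116.00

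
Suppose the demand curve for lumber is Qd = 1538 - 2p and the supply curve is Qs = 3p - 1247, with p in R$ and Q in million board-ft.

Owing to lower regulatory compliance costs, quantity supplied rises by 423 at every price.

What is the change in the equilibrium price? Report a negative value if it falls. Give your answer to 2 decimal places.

Solve the original market: 1538 - 2p = 3p - 1247, hence p = 557 and Q = 424.
With the change applied: demand Qd = 1538 - 2p, supply Qs = 3p - 824.
Clearing the new market: 1538 - 2p = 3p - 824, so p = 472.4 and Q = 593.2.
Δp = 472.4 − 557 = -84.60.

-84.60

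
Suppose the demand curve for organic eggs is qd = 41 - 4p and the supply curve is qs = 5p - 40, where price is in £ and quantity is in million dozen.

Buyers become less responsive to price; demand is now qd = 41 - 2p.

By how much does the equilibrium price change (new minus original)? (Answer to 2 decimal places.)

+2.57

Initially, 41 - 4p = 5p - 40, so 81 = 9p and p = 9, q = 5.
After the shift, demand is qd = 41 - 2p and supply is qs = 5p - 40.
Equate the new curves: 41 - 2p = 5p - 40, giving 81 = 7p, p = 81/7 ≈ 11.5714, q = 125/7 ≈ 17.8571.
Δp = 11.5714 − 9 = +2.57.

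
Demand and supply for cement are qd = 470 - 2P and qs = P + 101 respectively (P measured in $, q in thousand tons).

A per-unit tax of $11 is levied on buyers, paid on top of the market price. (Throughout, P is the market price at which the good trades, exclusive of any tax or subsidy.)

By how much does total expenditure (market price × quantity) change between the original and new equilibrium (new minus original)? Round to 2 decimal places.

-2490.89

Initially, 470 - 2P = P + 101, so 369 = 3P and P = 123, q = 224.
Since buyers pay the price plus the tax, the effective demand curve becomes qd = 448 - 2P.
Clearing the new market: 448 - 2P = P + 101, so P = 347/3 ≈ 115.6667 and q = 650/3 ≈ 216.6667.
Expenditure moves from 123×224 = 27552 to 115.6667×216.6667 = 25061.1111; change = -2490.89.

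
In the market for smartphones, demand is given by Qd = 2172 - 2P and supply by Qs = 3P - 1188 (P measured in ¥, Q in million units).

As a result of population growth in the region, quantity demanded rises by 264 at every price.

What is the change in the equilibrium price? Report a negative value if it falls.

Initially, 2172 - 2P = 3P - 1188, so 3360 = 5P and P = 672, Q = 828.
The new curves are Qd = 2436 - 2P (demand) and Qs = 3P - 1188 (supply).
New equilibrium: 2436 - 2P = 3P - 1188 ⇒ 3624 = 5P ⇒ P = 724.8, Q = 986.4.
ΔP = 724.8 − 672 = +52.8.

+52.8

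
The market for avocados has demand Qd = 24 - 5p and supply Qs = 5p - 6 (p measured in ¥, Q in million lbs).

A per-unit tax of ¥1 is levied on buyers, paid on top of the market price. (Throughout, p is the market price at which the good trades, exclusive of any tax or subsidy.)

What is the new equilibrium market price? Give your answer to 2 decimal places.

Initially, 24 - 5p = 5p - 6, so 30 = 10p and p = 3, Q = 9.
Since buyers pay the price plus the tax, the effective demand curve becomes Qd = 19 - 5p.
Setting them equal: 19 - 5p = 5p - 6 → 25 = 10p, so p = 2.5 and Q = 6.5.

2.50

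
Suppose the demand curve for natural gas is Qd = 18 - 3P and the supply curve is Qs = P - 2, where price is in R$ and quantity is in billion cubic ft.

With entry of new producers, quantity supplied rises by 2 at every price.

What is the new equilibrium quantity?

Initially, 18 - 3P = P - 2, so 20 = 4P and P = 5, Q = 3.
With the change applied: demand Qd = 18 - 3P, supply Qs = P.
Clearing the new market: 18 - 3P = P, so P = 4.5 and Q = 4.5.

4.5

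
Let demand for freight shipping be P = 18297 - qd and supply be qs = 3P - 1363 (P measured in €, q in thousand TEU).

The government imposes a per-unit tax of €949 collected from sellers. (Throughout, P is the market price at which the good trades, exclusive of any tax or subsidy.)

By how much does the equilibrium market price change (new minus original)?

+711.75

Initially, 18297 - P = 3P - 1363, so 19660 = 4P and P = 4915, q = 13382.
Since sellers keep the price net of the tax, the effective supply curve becomes qs = 3P - 4210.
Equate the new curves: 18297 - P = 3P - 4210, giving 22507 = 4P, P = 5626.75, q = 12670.25.
ΔP = 5626.75 − 4915 = +711.75.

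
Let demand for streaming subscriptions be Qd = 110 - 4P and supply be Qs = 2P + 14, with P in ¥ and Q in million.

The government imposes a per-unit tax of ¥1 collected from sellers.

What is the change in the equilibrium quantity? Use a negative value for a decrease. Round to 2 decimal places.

Original equilibrium: 110 - 4P = 2P + 14 gives 96 = 6P, so P = 16 and Q = 46.
Since sellers keep the price net of the tax, the effective supply curve becomes Qs = 2P + 12.
New equilibrium: 110 - 4P = 2P + 12 ⇒ 98 = 6P ⇒ P = 49/3 ≈ 16.3333, Q = 134/3 ≈ 44.6667.
ΔQ = 44.6667 − 46 = -1.33.

-1.33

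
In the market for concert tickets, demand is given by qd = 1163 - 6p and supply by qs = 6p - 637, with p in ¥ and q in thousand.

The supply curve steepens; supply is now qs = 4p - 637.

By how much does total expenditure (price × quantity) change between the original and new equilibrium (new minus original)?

-24510

Solve the original market: 1163 - 6p = 6p - 637, hence p = 150 and q = 263.
The new curves are qd = 1163 - 6p (demand) and qs = 4p - 637 (supply).
Equate the new curves: 1163 - 6p = 4p - 637, giving 1800 = 10p, p = 180, q = 83.
Expenditure moves from 150×263 = 39450 to 180×83 = 14940; change = -24510.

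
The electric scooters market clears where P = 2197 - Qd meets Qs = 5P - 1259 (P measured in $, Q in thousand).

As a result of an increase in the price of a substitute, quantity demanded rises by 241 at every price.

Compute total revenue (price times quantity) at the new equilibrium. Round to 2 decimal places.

1122552.97

Solve the original market: 2197 - P = 5P - 1259, hence P = 576 and Q = 1621.
After the shift, demand is Qd = 2438 - P and supply is Qs = 5P - 1259.
Setting them equal: 2438 - P = 5P - 1259 → 3697 = 6P, so P = 3697/6 ≈ 616.1667 and Q = 10931/6 ≈ 1821.8333.
New expenditure = 616.1667 × 1821.8333 = 1122552.97.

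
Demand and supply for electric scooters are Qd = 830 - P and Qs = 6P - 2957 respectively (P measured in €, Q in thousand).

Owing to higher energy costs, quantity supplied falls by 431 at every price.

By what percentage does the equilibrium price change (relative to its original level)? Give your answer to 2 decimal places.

Before the shock: 830 - P = 6P - 2957 ⇒ 3787 = 7P ⇒ P = 541, Q = 289.
The new curves are Qd = 830 - P (demand) and Qs = 6P - 3388 (supply).
Equate the new curves: 830 - P = 6P - 3388, giving 4218 = 7P, P = 4218/7 ≈ 602.5714, Q = 1592/7 ≈ 227.4286.
%ΔP = (602.5714 − 541) / 541 × 100 = +11.38%.

+11.38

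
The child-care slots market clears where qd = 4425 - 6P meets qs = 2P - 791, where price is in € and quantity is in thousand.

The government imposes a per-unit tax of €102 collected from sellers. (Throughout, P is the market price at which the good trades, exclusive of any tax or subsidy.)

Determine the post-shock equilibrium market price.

Solve the original market: 4425 - 6P = 2P - 791, hence P = 652 and q = 513.
Since sellers keep the price net of the tax, the effective supply curve becomes qs = 2P - 995.
Clearing the new market: 4425 - 6P = 2P - 995, so P = 677.5 and q = 360.

677.5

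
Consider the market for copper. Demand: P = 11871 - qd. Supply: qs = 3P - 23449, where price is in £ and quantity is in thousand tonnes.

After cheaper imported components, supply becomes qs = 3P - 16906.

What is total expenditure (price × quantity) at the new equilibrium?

Initially, 11871 - P = 3P - 23449, so 35320 = 4P and P = 8830, q = 3041.
With the change applied: demand qd = 11871 - P, supply qs = 3P - 16906.
Clearing the new market: 11871 - P = 3P - 16906, so P = 7194.25 and q = 4676.75.
New expenditure = 7194.25 × 4676.75 = 33645708.6875.

33645708.6875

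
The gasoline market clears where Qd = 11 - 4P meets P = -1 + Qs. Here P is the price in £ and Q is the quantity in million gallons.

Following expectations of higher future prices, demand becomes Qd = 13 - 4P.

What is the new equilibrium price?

2.4

Initially, 11 - 4P = P + 1, so 10 = 5P and P = 2, Q = 3.
With the change applied: demand Qd = 13 - 4P, supply Qs = P + 1.
Setting them equal: 13 - 4P = P + 1 → 12 = 5P, so P = 2.4 and Q = 3.4.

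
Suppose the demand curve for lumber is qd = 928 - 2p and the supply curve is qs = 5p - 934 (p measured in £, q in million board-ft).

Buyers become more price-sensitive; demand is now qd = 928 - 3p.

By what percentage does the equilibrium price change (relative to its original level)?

-12.5

Initially, 928 - 2p = 5p - 934, so 1862 = 7p and p = 266, q = 396.
With the change applied: demand qd = 928 - 3p, supply qs = 5p - 934.
New equilibrium: 928 - 3p = 5p - 934 ⇒ 1862 = 8p ⇒ p = 232.75, q = 229.75.
%Δp = (232.75 − 266) / 266 × 100 = -12.5%.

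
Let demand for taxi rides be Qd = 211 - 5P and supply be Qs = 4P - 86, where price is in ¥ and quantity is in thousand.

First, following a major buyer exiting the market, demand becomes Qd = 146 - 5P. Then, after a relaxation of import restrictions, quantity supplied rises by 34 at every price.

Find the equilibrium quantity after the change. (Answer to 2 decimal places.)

36.00

Original equilibrium: 211 - 5P = 4P - 86 gives 297 = 9P, so P = 33 and Q = 46.
After the shift, demand is Qd = 146 - 5P and supply is Qs = 4P - 52.
Setting them equal: 146 - 5P = 4P - 52 → 198 = 9P, so P = 22 and Q = 36.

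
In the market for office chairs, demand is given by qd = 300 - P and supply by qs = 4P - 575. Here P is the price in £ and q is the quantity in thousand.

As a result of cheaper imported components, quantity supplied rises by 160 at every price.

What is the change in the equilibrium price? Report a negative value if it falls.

-32

Original equilibrium: 300 - P = 4P - 575 gives 875 = 5P, so P = 175 and q = 125.
After the shift, demand is qd = 300 - P and supply is qs = 4P - 415.
Setting them equal: 300 - P = 4P - 415 → 715 = 5P, so P = 143 and q = 157.
ΔP = 143 − 175 = -32.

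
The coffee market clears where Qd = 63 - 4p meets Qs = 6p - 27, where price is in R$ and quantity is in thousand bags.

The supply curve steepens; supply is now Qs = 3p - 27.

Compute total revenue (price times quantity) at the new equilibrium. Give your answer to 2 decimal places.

Initially, 63 - 4p = 6p - 27, so 90 = 10p and p = 9, Q = 27.
After the shift, demand is Qd = 63 - 4p and supply is Qs = 3p - 27.
New equilibrium: 63 - 4p = 3p - 27 ⇒ 90 = 7p ⇒ p = 90/7 ≈ 12.8571, Q = 81/7 ≈ 11.5714.
New expenditure = 12.8571 × 11.5714 = 148.78.

148.78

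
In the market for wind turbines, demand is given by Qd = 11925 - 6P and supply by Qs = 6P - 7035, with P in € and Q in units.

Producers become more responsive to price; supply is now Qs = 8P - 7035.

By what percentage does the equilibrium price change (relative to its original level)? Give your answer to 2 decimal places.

Initially, 11925 - 6P = 6P - 7035, so 18960 = 12P and P = 1580, Q = 2445.
With the change applied: demand Qd = 11925 - 6P, supply Qs = 8P - 7035.
Clearing the new market: 11925 - 6P = 8P - 7035, so P = 9480/7 ≈ 1354.2857 and Q = 26595/7 ≈ 3799.2857.
%ΔP = (1354.2857 − 1580) / 1580 × 100 = -14.29%.

-14.29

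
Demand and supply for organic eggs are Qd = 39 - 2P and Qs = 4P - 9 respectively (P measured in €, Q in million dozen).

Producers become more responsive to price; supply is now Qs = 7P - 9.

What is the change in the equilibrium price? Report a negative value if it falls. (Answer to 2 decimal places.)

-2.67

Initially, 39 - 2P = 4P - 9, so 48 = 6P and P = 8, Q = 23.
The new curves are Qd = 39 - 2P (demand) and Qs = 7P - 9 (supply).
Equate the new curves: 39 - 2P = 7P - 9, giving 48 = 9P, P = 16/3 ≈ 5.3333, Q = 85/3 ≈ 28.3333.
ΔP = 5.3333 − 8 = -2.67.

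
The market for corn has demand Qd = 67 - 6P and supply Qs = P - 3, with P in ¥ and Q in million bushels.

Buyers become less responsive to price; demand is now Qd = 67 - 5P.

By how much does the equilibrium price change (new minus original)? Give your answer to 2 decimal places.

Initially, 67 - 6P = P - 3, so 70 = 7P and P = 10, Q = 7.
The new curves are Qd = 67 - 5P (demand) and Qs = P - 3 (supply).
Setting them equal: 67 - 5P = P - 3 → 70 = 6P, so P = 35/3 ≈ 11.6667 and Q = 26/3 ≈ 8.6667.
ΔP = 11.6667 − 10 = +1.67.

+1.67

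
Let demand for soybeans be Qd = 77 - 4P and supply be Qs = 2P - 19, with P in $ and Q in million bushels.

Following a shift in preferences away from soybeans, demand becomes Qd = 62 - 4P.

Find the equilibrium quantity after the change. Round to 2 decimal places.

Initially, 77 - 4P = 2P - 19, so 96 = 6P and P = 16, Q = 13.
The shock moves the curves to Qd = 62 - 4P and Qs = 2P - 19.
Equate the new curves: 62 - 4P = 2P - 19, giving 81 = 6P, P = 13.5, Q = 8.

8.00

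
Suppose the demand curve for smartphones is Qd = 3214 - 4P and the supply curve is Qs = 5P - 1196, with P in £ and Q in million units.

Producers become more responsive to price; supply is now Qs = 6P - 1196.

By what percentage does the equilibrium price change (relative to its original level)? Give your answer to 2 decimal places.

Initially, 3214 - 4P = 5P - 1196, so 4410 = 9P and P = 490, Q = 1254.
After the shift, demand is Qd = 3214 - 4P and supply is Qs = 6P - 1196.
New equilibrium: 3214 - 4P = 6P - 1196 ⇒ 4410 = 10P ⇒ P = 441, Q = 1450.
%ΔP = (441 − 490) / 490 × 100 = -10.00%.

-10.00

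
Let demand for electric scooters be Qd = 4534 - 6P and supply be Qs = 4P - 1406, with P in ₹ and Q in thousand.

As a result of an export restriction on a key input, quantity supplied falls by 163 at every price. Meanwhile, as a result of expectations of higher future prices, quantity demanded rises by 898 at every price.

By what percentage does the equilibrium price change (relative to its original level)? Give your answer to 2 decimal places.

Initially, 4534 - 6P = 4P - 1406, so 5940 = 10P and P = 594, Q = 970.
The shock moves the curves to Qd = 5432 - 6P and Qs = 4P - 1569.
Equate the new curves: 5432 - 6P = 4P - 1569, giving 7001 = 10P, P = 700.1, Q = 1231.4.
%ΔP = (700.1 − 594) / 594 × 100 = +17.86%.

+17.86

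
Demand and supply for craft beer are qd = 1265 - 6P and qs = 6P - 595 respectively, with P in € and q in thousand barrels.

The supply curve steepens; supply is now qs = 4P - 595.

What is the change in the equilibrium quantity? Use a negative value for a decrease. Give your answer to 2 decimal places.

Original equilibrium: 1265 - 6P = 6P - 595 gives 1860 = 12P, so P = 155 and q = 335.
With the change applied: demand qd = 1265 - 6P, supply qs = 4P - 595.
Setting them equal: 1265 - 6P = 4P - 595 → 1860 = 10P, so P = 186 and q = 149.
Δq = 149 − 335 = -186.00.

-186.00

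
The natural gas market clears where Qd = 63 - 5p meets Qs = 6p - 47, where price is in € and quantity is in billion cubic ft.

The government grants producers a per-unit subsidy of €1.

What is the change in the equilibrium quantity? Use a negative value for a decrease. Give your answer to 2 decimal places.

+2.73

Before the shock: 63 - 5p = 6p - 47 ⇒ 110 = 11p ⇒ p = 10, Q = 13.
Since sellers receive the price plus the subsidy, the effective supply curve becomes Qs = 6p - 41.
Setting them equal: 63 - 5p = 6p - 41 → 104 = 11p, so p = 104/11 ≈ 9.4545 and Q = 173/11 ≈ 15.7273.
ΔQ = 15.7273 − 13 = +2.73.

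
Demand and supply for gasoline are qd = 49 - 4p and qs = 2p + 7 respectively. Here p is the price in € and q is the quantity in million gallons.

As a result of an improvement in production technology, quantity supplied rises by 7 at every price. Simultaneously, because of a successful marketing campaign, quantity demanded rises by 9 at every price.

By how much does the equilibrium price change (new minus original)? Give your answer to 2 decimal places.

Solve the original market: 49 - 4p = 2p + 7, hence p = 7 and q = 21.
After the shift, demand is qd = 58 - 4p and supply is qs = 2p + 14.
Setting them equal: 58 - 4p = 2p + 14 → 44 = 6p, so p = 22/3 ≈ 7.3333 and q = 86/3 ≈ 28.6667.
Δp = 7.3333 − 7 = +0.33.

+0.33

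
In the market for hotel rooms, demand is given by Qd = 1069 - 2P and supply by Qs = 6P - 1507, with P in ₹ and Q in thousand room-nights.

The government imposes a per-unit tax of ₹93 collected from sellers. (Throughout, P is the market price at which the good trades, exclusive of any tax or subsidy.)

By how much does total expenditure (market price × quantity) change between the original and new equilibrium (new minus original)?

-25005.375

Original equilibrium: 1069 - 2P = 6P - 1507 gives 2576 = 8P, so P = 322 and Q = 425.
Since sellers keep the price net of the tax, the effective supply curve becomes Qs = 6P - 2065.
Equate the new curves: 1069 - 2P = 6P - 2065, giving 3134 = 8P, P = 391.75, Q = 285.5.
Expenditure moves from 322×425 = 136850 to 391.75×285.5 = 111844.625; change = -25005.375.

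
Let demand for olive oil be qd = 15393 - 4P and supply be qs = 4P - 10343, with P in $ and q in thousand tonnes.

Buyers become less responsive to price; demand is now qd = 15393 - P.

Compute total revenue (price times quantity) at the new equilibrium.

Initially, 15393 - 4P = 4P - 10343, so 25736 = 8P and P = 3217, q = 2525.
The new curves are qd = 15393 - P (demand) and qs = 4P - 10343 (supply).
New equilibrium: 15393 - P = 4P - 10343 ⇒ 25736 = 5P ⇒ P = 5147.2, q = 10245.8.
New expenditure = 5147.2 × 10245.8 = 52737181.76.

52737181.76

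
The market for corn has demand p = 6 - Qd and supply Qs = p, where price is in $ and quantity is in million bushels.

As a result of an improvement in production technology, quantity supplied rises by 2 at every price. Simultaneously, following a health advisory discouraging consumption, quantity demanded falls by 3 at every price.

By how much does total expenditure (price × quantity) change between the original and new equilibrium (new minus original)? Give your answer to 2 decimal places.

Initially, 6 - p = p, so 6 = 2p and p = 3, Q = 3.
The new curves are Qd = 3 - p (demand) and Qs = p + 2 (supply).
Setting them equal: 3 - p = p + 2 → 1 = 2p, so p = 0.5 and Q = 2.5.
Expenditure moves from 3×3 = 9 to 0.5×2.5 = 1.25; change = -7.75.

-7.75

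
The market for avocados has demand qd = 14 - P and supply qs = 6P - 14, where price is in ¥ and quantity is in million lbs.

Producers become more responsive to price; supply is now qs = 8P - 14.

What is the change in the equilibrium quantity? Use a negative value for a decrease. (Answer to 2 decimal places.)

+0.89

Solve the original market: 14 - P = 6P - 14, hence P = 4 and q = 10.
With the change applied: demand qd = 14 - P, supply qs = 8P - 14.
New equilibrium: 14 - P = 8P - 14 ⇒ 28 = 9P ⇒ P = 28/9 ≈ 3.1111, q = 98/9 ≈ 10.8889.
Δq = 10.8889 − 10 = +0.89.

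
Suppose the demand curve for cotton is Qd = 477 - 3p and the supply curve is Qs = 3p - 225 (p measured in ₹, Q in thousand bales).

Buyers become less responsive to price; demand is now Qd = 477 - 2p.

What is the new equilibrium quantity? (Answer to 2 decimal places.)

Before the shock: 477 - 3p = 3p - 225 ⇒ 702 = 6p ⇒ p = 117, Q = 126.
The new curves are Qd = 477 - 2p (demand) and Qs = 3p - 225 (supply).
Setting them equal: 477 - 2p = 3p - 225 → 702 = 5p, so p = 140.4 and Q = 196.2.

196.20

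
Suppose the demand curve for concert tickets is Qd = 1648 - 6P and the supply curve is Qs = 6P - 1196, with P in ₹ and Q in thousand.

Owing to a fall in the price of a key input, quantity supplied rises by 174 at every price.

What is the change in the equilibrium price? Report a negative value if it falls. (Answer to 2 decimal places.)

Initially, 1648 - 6P = 6P - 1196, so 2844 = 12P and P = 237, Q = 226.
After the shift, demand is Qd = 1648 - 6P and supply is Qs = 6P - 1022.
Setting them equal: 1648 - 6P = 6P - 1022 → 2670 = 12P, so P = 222.5 and Q = 313.
ΔP = 222.5 − 237 = -14.50.

-14.50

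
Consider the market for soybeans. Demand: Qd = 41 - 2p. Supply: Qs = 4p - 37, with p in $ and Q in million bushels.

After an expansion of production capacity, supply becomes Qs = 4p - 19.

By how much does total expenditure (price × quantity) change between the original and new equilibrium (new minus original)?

Initially, 41 - 2p = 4p - 37, so 78 = 6p and p = 13, Q = 15.
The new curves are Qd = 41 - 2p (demand) and Qs = 4p - 19 (supply).
Clearing the new market: 41 - 2p = 4p - 19, so p = 10 and Q = 21.
Expenditure moves from 13×15 = 195 to 10×21 = 210; change = +15.

+15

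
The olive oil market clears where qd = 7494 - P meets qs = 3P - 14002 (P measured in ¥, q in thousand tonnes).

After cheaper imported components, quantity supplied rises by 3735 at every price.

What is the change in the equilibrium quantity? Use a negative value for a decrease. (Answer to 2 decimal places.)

+933.75

Original equilibrium: 7494 - P = 3P - 14002 gives 21496 = 4P, so P = 5374 and q = 2120.
The new curves are qd = 7494 - P (demand) and qs = 3P - 10267 (supply).
Setting them equal: 7494 - P = 3P - 10267 → 17761 = 4P, so P = 4440.25 and q = 3053.75.
Δq = 3053.75 − 2120 = +933.75.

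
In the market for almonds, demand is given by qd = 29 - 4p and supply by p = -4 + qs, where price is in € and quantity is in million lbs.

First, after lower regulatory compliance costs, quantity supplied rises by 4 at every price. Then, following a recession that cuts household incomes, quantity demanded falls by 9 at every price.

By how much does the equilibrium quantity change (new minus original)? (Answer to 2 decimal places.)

+1.40

Before the shock: 29 - 4p = p + 4 ⇒ 25 = 5p ⇒ p = 5, q = 9.
The shock moves the curves to qd = 20 - 4p and qs = p + 8.
New equilibrium: 20 - 4p = p + 8 ⇒ 12 = 5p ⇒ p = 2.4, q = 10.4.
Δq = 10.4 − 9 = +1.40.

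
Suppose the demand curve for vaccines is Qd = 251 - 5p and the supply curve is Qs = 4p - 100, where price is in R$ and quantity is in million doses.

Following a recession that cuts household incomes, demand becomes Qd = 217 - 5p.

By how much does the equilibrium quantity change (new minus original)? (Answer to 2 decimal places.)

-15.11

Solve the original market: 251 - 5p = 4p - 100, hence p = 39 and Q = 56.
After the shift, demand is Qd = 217 - 5p and supply is Qs = 4p - 100.
Setting them equal: 217 - 5p = 4p - 100 → 317 = 9p, so p = 317/9 ≈ 35.2222 and Q = 368/9 ≈ 40.8889.
ΔQ = 40.8889 − 56 = -15.11.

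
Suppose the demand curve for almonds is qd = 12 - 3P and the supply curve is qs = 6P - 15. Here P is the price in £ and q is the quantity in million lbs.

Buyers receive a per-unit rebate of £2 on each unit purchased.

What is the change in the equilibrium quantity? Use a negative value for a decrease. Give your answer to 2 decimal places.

Solve the original market: 12 - 3P = 6P - 15, hence P = 3 and q = 3.
Since buyers' out-of-pocket price is the market price minus the rebate, the effective demand curve becomes qd = 18 - 3P.
Clearing the new market: 18 - 3P = 6P - 15, so P = 11/3 ≈ 3.6667 and q = 7.
Δq = 7 − 3 = +4.00.

+4.00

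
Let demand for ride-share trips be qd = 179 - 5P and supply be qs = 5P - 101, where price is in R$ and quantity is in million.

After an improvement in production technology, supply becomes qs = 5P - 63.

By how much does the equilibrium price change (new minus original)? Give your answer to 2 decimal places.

Solve the original market: 179 - 5P = 5P - 101, hence P = 28 and q = 39.
After the shift, demand is qd = 179 - 5P and supply is qs = 5P - 63.
Setting them equal: 179 - 5P = 5P - 63 → 242 = 10P, so P = 24.2 and q = 58.
ΔP = 24.2 − 28 = -3.80.

-3.80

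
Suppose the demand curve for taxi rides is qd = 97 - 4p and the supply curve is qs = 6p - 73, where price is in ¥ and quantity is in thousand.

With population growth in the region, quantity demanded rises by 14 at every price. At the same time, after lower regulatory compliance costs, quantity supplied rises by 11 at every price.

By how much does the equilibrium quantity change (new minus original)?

Before the shock: 97 - 4p = 6p - 73 ⇒ 170 = 10p ⇒ p = 17, q = 29.
With the change applied: demand qd = 111 - 4p, supply qs = 6p - 62.
Clearing the new market: 111 - 4p = 6p - 62, so p = 17.3 and q = 41.8.
Δq = 41.8 − 29 = +12.8.

+12.8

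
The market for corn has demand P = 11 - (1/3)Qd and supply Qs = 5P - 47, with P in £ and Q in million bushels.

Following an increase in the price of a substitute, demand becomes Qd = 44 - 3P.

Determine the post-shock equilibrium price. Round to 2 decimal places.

11.38

Initially, 33 - 3P = 5P - 47, so 80 = 8P and P = 10, Q = 3.
The new curves are Qd = 44 - 3P (demand) and Qs = 5P - 47 (supply).
Setting them equal: 44 - 3P = 5P - 47 → 91 = 8P, so P = 11.375 and Q = 9.875.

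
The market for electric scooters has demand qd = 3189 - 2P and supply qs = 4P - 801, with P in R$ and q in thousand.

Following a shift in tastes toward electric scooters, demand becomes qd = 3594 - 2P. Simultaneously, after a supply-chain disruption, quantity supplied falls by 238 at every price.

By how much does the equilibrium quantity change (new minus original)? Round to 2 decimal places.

+190.67

Initially, 3189 - 2P = 4P - 801, so 3990 = 6P and P = 665, q = 1859.
After the shift, demand is qd = 3594 - 2P and supply is qs = 4P - 1039.
Setting them equal: 3594 - 2P = 4P - 1039 → 4633 = 6P, so P = 4633/6 ≈ 772.1667 and q = 6149/3 ≈ 2049.6667.
Δq = 2049.6667 − 1859 = +190.67.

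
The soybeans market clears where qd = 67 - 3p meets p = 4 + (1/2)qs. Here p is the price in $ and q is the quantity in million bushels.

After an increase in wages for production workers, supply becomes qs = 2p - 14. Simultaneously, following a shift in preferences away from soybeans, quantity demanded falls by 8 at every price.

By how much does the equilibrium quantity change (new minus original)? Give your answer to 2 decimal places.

-6.80

Initially, 67 - 3p = 2p - 8, so 75 = 5p and p = 15, q = 22.
After the shift, demand is qd = 59 - 3p and supply is qs = 2p - 14.
New equilibrium: 59 - 3p = 2p - 14 ⇒ 73 = 5p ⇒ p = 14.6, q = 15.2.
Δq = 15.2 − 22 = -6.80.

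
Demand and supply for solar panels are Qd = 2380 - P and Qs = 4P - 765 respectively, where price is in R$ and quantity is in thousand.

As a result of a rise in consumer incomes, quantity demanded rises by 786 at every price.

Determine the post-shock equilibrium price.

Original equilibrium: 2380 - P = 4P - 765 gives 3145 = 5P, so P = 629 and Q = 1751.
After the shift, demand is Qd = 3166 - P and supply is Qs = 4P - 765.
New equilibrium: 3166 - P = 4P - 765 ⇒ 3931 = 5P ⇒ P = 786.2, Q = 2379.8.

786.2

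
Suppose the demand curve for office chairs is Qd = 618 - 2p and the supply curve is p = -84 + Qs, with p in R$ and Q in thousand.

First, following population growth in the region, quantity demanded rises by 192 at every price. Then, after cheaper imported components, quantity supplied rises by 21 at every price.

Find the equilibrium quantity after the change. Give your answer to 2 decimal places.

Solve the original market: 618 - 2p = p + 84, hence p = 178 and Q = 262.
The new curves are Qd = 810 - 2p (demand) and Qs = p + 105 (supply).
Setting them equal: 810 - 2p = p + 105 → 705 = 3p, so p = 235 and Q = 340.

340.00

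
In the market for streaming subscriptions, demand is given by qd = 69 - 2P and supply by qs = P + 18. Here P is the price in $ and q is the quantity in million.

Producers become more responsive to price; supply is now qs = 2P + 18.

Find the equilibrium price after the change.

12.75

Before the shock: 69 - 2P = P + 18 ⇒ 51 = 3P ⇒ P = 17, q = 35.
The new curves are qd = 69 - 2P (demand) and qs = 2P + 18 (supply).
New equilibrium: 69 - 2P = 2P + 18 ⇒ 51 = 4P ⇒ P = 12.75, q = 43.5.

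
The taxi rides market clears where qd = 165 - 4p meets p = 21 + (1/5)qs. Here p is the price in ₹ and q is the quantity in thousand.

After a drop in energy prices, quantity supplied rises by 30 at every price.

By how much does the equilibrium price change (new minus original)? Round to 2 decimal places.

Original equilibrium: 165 - 4p = 5p - 105 gives 270 = 9p, so p = 30 and q = 45.
The new curves are qd = 165 - 4p (demand) and qs = 5p - 75 (supply).
Equate the new curves: 165 - 4p = 5p - 75, giving 240 = 9p, p = 80/3 ≈ 26.6667, q = 175/3 ≈ 58.3333.
Δp = 26.6667 − 30 = -3.33.

-3.33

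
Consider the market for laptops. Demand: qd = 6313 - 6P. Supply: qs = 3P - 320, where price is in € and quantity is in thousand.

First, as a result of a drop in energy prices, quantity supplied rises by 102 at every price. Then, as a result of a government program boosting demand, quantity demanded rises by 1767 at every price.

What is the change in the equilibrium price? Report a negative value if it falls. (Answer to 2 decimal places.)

+185.00

Solve the original market: 6313 - 6P = 3P - 320, hence P = 737 and q = 1891.
The new curves are qd = 8080 - 6P (demand) and qs = 3P - 218 (supply).
New equilibrium: 8080 - 6P = 3P - 218 ⇒ 8298 = 9P ⇒ P = 922, q = 2548.
ΔP = 922 − 737 = +185.00.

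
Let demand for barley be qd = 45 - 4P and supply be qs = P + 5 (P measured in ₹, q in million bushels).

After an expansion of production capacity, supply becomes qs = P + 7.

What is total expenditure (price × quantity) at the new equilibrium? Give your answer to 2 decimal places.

Solve the original market: 45 - 4P = P + 5, hence P = 8 and q = 13.
The shock moves the curves to qd = 45 - 4P and qs = P + 7.
Setting them equal: 45 - 4P = P + 7 → 38 = 5P, so P = 7.6 and q = 14.6.
New expenditure = 7.6 × 14.6 = 110.96.

110.96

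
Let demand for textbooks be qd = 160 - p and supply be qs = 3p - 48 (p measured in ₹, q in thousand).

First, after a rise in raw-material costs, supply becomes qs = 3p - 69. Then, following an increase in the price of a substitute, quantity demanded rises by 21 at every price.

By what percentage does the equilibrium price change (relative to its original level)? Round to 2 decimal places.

Original equilibrium: 160 - p = 3p - 48 gives 208 = 4p, so p = 52 and q = 108.
With the change applied: demand qd = 181 - p, supply qs = 3p - 69.
Equate the new curves: 181 - p = 3p - 69, giving 250 = 4p, p = 62.5, q = 118.5.
%Δp = (62.5 − 52) / 52 × 100 = +20.19%.

+20.19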